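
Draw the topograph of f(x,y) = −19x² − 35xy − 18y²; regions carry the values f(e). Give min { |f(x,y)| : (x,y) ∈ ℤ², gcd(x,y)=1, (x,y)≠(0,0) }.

translate: b→-3 (≡35 mod 38), so (19,35,18)→(19,-3,2)
flip: (19,-3,2)→(2,3,19)
translate: b→-1 (≡3 mod 4), so (2,3,19)→(2,-1,18)
reduced (well bottom): (2,-1,18) with a≤c, −a<b≤a
well minimum |f| = |-2| = 2 (negative-definite)

2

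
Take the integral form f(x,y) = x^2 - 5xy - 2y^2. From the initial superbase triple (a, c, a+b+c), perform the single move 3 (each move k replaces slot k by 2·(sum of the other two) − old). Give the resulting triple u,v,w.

start (1,-2,-6) = (f(1,0),f(0,1),f(1,1))
replace slot 3: 2·(1+(-2)) − (-6) = 4 → (1,-2,4)

1,-2,4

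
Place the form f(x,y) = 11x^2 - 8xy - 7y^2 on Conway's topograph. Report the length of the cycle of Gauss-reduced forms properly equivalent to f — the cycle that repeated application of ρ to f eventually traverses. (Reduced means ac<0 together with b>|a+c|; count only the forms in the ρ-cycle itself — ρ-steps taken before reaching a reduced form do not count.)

D = 372, ⌊√D⌋ = 19
descent: ρ → (-7,8,11)  [lands on river]
river: ρ → (11,14,-4)
river: ρ → (-4,18,3)
river: ρ → (3,18,-4)
river: ρ → (-4,14,11)
river: ρ → (11,8,-7)
river: ρ → (-7,6,12)
river: ρ → (12,18,-1)
river: ρ → (-1,18,12)
river: ρ → (12,6,-7)
ρ-cycle length = 10 (tail of 1 descent step not counted)

10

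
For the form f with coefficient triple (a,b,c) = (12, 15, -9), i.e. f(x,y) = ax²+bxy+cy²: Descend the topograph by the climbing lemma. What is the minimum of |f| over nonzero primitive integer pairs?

river: ρ → (-9,21,6)
river: ρ → (6,15,-18)
river: ρ → (-18,21,3)
river: ρ → (3,21,-18)
river: ρ → (-18,15,6)
river: ρ → (6,21,-9)
river: ρ → (-9,15,12)
river: ρ → (12,9,-12)
river: ρ → (-12,15,9)
river: ρ → (9,21,-6)
river: ρ → (-6,15,18)
river: ρ → (18,21,-3)
river: ρ → (-3,21,18)
river: ρ → (18,15,-6)
river: ρ → (-6,21,9)
river: ρ → (9,15,-12)
river: ρ → (-12,9,12)
river: ρ → (12,15,-9)
closes: descent 0, river 18
min |a| on river = 3

3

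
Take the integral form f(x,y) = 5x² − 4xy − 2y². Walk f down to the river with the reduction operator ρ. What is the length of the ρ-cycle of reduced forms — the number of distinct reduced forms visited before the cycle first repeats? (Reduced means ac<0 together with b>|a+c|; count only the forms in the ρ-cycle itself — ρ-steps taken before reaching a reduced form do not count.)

D = 56, ⌊√D⌋ = 7
descent: ρ → (-2,4,5)  [lands on river]
river: ρ → (5,6,-1)
river: ρ → (-1,6,5)
river: ρ → (5,4,-2)
ρ-cycle length = 4 (tail of 1 descent step not counted)

4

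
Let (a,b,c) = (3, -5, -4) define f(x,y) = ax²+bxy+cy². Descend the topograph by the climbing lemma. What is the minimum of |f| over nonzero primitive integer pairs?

descent: ρ → (-4,5,3)  [lands on river]
river: ρ → (3,7,-2)
river: ρ → (-2,5,6)
river: ρ → (6,7,-1)
river: ρ → (-1,7,6)
river: ρ → (6,5,-2)
river: ρ → (-2,7,3)
river: ρ → (3,5,-4)
river: ρ → (-4,3,4)
river: ρ → (4,5,-3)
river: ρ → (-3,7,2)
river: ρ → (2,5,-6)
river: ρ → (-6,7,1)
river: ρ → (1,7,-6)
river: ρ → (-6,5,2)
river: ρ → (2,7,-3)
river: ρ → (-3,5,4)
river: ρ → (4,3,-4)
closes: descent 1, river 18
min |a| on river = 1

1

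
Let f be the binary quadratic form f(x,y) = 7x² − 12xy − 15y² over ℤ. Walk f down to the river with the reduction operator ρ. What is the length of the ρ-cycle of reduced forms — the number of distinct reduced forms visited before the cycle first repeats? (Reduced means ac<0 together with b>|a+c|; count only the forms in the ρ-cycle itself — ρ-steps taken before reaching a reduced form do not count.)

D = 564, ⌊√D⌋ = 23
descent: ρ → (-15,12,7)  [lands on river]
river: ρ → (7,16,-11)
river: ρ → (-11,6,12)
river: ρ → (12,18,-5)
river: ρ → (-5,22,4)
river: ρ → (4,18,-15)
ρ-cycle length = 6 (tail of 1 descent step not counted)

6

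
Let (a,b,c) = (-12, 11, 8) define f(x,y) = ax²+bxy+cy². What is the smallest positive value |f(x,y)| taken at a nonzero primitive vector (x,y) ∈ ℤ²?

river: ρ → (8,21,-2)
river: ρ → (-2,19,18)
river: ρ → (18,17,-3)
river: ρ → (-3,19,12)
river: ρ → (12,5,-10)
river: ρ → (-10,15,7)
river: ρ → (7,13,-12)
river: ρ → (-12,11,8)
closes: descent 0, river 8
min |a| on river = 2

2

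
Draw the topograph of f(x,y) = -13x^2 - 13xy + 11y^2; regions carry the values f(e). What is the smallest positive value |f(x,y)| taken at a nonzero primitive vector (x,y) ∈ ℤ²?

descent: ρ → (11,13,-13)  [lands on river]
river: ρ → (-13,13,11)
river: ρ → (11,9,-15)
river: ρ → (-15,21,5)
river: ρ → (5,19,-19)
river: ρ → (-19,19,5)
river: ρ → (5,21,-15)
river: ρ → (-15,9,11)
closes: descent 1, river 8
min |a| on river = 5

5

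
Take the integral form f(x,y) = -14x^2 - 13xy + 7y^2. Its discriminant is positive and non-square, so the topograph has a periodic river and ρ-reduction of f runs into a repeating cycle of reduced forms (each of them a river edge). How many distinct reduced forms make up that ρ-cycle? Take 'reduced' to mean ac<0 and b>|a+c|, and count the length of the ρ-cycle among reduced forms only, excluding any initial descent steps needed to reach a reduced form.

D = 561, ⌊√D⌋ = 23
descent: ρ → (7,13,-14)  [lands on river]
river: ρ → (-14,15,6)
river: ρ → (6,21,-5)
river: ρ → (-5,19,10)
river: ρ → (10,21,-3)
river: ρ → (-3,21,10)
river: ρ → (10,19,-5)
river: ρ → (-5,21,6)
river: ρ → (6,15,-14)
river: ρ → (-14,13,7)
river: ρ → (7,15,-12)
river: ρ → (-12,9,10)
river: ρ → (10,11,-11)
river: ρ → (-11,11,10)
river: ρ → (10,9,-12)
river: ρ → (-12,15,7)
ρ-cycle length = 16 (tail of 1 descent step not counted)

16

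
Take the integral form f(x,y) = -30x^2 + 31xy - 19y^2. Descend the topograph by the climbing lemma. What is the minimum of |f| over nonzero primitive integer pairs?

translate: b→29 (≡-31 mod 60), so (30,-31,19)→(30,29,18)
flip: (30,29,18)→(18,-29,30)
translate: b→7 (≡-29 mod 36), so (18,-29,30)→(18,7,19)
reduced (well bottom): (18,7,19) with a≤c, −a<b≤a
well minimum |f| = |-18| = 18 (negative-definite)

18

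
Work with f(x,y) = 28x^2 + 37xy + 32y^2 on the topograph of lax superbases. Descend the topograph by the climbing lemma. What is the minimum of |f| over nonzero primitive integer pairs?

translate: b→-19 (≡37 mod 56), so (28,37,32)→(28,-19,23)
flip: (28,-19,23)→(23,19,28)
reduced (well bottom): (23,19,28) with a≤c, −a<b≤a
well minimum = a = 23

23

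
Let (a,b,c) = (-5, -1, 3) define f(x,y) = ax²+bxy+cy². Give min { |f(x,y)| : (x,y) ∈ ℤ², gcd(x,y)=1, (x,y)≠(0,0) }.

descent: ρ → (3,7,-1)  [lands on river]
river: ρ → (-1,7,3)
river: ρ → (3,5,-3)
river: ρ → (-3,7,1)
river: ρ → (1,7,-3)
river: ρ → (-3,5,3)
closes: descent 1, river 6
min |a| on river = 1

1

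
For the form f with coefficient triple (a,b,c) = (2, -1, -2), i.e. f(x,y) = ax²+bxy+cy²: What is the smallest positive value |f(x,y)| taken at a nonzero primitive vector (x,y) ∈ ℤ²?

descent: ρ → (-2,1,2)  [lands on river]
river: ρ → (2,3,-1)
river: ρ → (-1,3,2)
river: ρ → (2,1,-2)
river: ρ → (-2,3,1)
river: ρ → (1,3,-2)
closes: descent 1, river 6
min |a| on river = 1

1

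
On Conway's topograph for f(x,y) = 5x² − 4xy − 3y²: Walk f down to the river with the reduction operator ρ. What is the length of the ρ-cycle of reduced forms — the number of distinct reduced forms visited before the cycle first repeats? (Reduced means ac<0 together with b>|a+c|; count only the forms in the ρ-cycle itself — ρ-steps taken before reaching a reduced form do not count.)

D = 76, ⌊√D⌋ = 8
descent: ρ → (-3,4,5)  [lands on river]
river: ρ → (5,6,-2)
river: ρ → (-2,6,5)
river: ρ → (5,4,-3)
river: ρ → (-3,8,1)
river: ρ → (1,8,-3)
ρ-cycle length = 6 (tail of 1 descent step not counted)

6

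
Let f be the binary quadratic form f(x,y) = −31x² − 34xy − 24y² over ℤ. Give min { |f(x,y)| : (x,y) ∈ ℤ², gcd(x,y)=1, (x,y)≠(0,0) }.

translate: b→-28 (≡34 mod 62), so (31,34,24)→(31,-28,21)
flip: (31,-28,21)→(21,28,31)
translate: b→-14 (≡28 mod 42), so (21,28,31)→(21,-14,24)
reduced (well bottom): (21,-14,24) with a≤c, −a<b≤a
well minimum |f| = |-21| = 21 (negative-definite)

21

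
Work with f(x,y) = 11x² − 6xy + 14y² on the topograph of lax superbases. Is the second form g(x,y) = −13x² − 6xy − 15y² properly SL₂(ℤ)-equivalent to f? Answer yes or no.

D₁ = -580, D₂ = -744
discriminants differ ⇒ not SL₂(ℤ)-equivalent

no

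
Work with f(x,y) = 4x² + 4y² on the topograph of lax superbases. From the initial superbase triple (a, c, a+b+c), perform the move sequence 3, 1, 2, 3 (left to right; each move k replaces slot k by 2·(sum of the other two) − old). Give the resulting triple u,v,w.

start (4,4,8) = (f(1,0),f(0,1),f(1,1))
replace slot 3: 2·(4+4) − 8 = 8 → (4,4,8)
replace slot 1: 2·(4+8) − 4 = 20 → (20,4,8)
replace slot 2: 2·(20+8) − 4 = 52 → (20,52,8)
replace slot 3: 2·(20+52) − 8 = 136 → (20,52,136)

20,52,136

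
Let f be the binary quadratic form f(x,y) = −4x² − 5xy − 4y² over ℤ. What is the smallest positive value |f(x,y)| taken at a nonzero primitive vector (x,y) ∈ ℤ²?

translate: b→-3 (≡5 mod 8), so (4,5,4)→(4,-3,3)
flip: (4,-3,3)→(3,3,4)
reduced (well bottom): (3,3,4) with a≤c, −a<b≤a
well minimum |f| = |-3| = 3 (negative-definite)

3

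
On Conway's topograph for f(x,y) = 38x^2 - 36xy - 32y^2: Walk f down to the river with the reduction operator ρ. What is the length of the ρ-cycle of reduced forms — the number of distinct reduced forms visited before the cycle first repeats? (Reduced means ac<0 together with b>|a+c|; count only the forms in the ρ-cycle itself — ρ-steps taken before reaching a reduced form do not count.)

D = 6160, ⌊√D⌋ = 78
descent: ρ → (-32,36,38)  [lands on river]
river: ρ → (38,40,-30)
river: ρ → (-30,20,48)
river: ρ → (48,76,-2)
river: ρ → (-2,76,48)
river: ρ → (48,20,-30)
river: ρ → (-30,40,38)
river: ρ → (38,36,-32)
river: ρ → (-32,28,42)
river: ρ → (42,56,-18)
river: ρ → (-18,52,48)
river: ρ → (48,44,-22)
river: ρ → (-22,44,48)
river: ρ → (48,52,-18)
river: ρ → (-18,56,42)
river: ρ → (42,28,-32)
ρ-cycle length = 16 (tail of 1 descent step not counted)

16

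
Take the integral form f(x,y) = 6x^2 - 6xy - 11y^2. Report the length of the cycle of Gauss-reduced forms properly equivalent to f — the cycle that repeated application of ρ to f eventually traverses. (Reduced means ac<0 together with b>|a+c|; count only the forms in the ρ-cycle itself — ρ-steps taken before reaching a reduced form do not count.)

D = 300, ⌊√D⌋ = 17
descent: ρ → (-11,6,6)  [lands on river]
river: ρ → (6,6,-11)
river: ρ → (-11,16,1)
river: ρ → (1,16,-11)
ρ-cycle length = 4 (tail of 1 descent step not counted)

4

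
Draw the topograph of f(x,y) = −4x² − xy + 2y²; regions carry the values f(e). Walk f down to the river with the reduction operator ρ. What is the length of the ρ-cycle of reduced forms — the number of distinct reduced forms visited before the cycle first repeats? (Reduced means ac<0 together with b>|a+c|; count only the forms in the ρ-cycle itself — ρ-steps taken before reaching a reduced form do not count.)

D = 33, ⌊√D⌋ = 5
descent: ρ → (2,5,-1)  [lands on river]
river: ρ → (-1,5,2)
river: ρ → (2,3,-3)
river: ρ → (-3,3,2)
ρ-cycle length = 4 (tail of 1 descent step not counted)

4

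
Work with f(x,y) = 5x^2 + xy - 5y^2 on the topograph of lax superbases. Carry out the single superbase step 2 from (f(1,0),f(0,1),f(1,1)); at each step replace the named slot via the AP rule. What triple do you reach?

start (5,-5,1) = (f(1,0),f(0,1),f(1,1))
replace slot 2: 2·(5+1) − (-5) = 17 → (5,17,1)

5,17,1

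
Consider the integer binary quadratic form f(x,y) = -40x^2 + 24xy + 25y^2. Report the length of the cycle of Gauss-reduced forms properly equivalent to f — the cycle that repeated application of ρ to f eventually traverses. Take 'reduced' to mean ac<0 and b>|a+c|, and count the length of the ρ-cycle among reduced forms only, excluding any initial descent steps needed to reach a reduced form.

D = 4576, ⌊√D⌋ = 67
river: ρ → (25,26,-39)
river: ρ → (-39,52,12)
river: ρ → (12,44,-55)
river: ρ → (-55,66,1)
river: ρ → (1,66,-55)
river: ρ → (-55,44,12)
river: ρ → (12,52,-39)
river: ρ → (-39,26,25)
river: ρ → (25,24,-40)
river: ρ → (-40,56,9)
river: ρ → (9,52,-52)
river: ρ → (-52,52,9)
river: ρ → (9,56,-40)
river: ρ → (-40,24,25)
ρ-cycle length = 14 (tail of 0 descent steps not counted)

14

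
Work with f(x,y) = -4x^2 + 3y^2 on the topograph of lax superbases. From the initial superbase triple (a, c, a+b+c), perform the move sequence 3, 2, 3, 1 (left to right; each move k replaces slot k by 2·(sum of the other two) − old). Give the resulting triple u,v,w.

start (-4,3,-1) = (f(1,0),f(0,1),f(1,1))
replace slot 3: 2·((-4)+3) − (-1) = -1 → (-4,3,-1)
replace slot 2: 2·((-4)+(-1)) − 3 = -13 → (-4,-13,-1)
replace slot 3: 2·((-4)+(-13)) − (-1) = -33 → (-4,-13,-33)
replace slot 1: 2·((-13)+(-33)) − (-4) = -88 → (-88,-13,-33)

-88,-13,-33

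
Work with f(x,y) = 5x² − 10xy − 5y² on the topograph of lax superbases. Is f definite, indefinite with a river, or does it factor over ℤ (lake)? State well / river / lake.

D = b²−4ac = (-10)² − 4·5·(-5) = 200
D > 0 non-square ⇒ indefinite ⇒ periodic river

river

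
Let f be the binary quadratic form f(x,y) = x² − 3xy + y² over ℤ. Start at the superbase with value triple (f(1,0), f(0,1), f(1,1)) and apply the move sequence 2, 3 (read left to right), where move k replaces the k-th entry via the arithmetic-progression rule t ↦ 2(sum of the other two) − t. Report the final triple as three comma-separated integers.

start (1,1,-1) = (f(1,0),f(0,1),f(1,1))
replace slot 2: 2·(1+(-1)) − 1 = -1 → (1,-1,-1)
replace slot 3: 2·(1+(-1)) − (-1) = 1 → (1,-1,1)

1,-1,1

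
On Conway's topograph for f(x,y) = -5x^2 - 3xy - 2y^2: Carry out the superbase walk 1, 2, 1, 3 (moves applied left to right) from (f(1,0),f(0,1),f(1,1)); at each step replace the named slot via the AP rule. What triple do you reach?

start (-5,-2,-10) = (f(1,0),f(0,1),f(1,1))
replace slot 1: 2·((-2)+(-10)) − (-5) = -19 → (-19,-2,-10)
replace slot 2: 2·((-19)+(-10)) − (-2) = -56 → (-19,-56,-10)
replace slot 1: 2·((-56)+(-10)) − (-19) = -113 → (-113,-56,-10)
replace slot 3: 2·((-113)+(-56)) − (-10) = -328 → (-113,-56,-328)

-113,-56,-328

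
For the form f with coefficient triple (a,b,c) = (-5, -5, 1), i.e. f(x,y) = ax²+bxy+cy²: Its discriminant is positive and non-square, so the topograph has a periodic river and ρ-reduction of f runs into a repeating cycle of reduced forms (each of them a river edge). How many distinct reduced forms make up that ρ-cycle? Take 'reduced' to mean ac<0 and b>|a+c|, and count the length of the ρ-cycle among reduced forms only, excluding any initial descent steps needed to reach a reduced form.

D = 45, ⌊√D⌋ = 6
descent: ρ → (1,5,-5)  [lands on river]
river: ρ → (-5,5,1)
ρ-cycle length = 2 (tail of 1 descent step not counted)

2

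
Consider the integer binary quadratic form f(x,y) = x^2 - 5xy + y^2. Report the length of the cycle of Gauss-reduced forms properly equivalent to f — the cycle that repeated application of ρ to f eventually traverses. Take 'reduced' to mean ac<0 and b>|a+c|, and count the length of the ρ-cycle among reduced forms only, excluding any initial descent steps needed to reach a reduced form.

D = 21, ⌊√D⌋ = 4
descent: ρ → (1,3,-3)  [lands on river]
river: ρ → (-3,3,1)
ρ-cycle length = 2 (tail of 1 descent step not counted)

2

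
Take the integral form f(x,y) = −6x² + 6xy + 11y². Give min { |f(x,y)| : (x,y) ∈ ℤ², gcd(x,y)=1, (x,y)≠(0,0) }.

river: ρ → (11,16,-1)
river: ρ → (-1,16,11)
river: ρ → (11,6,-6)
river: ρ → (-6,6,11)
closes: descent 0, river 4
min |a| on river = 1

1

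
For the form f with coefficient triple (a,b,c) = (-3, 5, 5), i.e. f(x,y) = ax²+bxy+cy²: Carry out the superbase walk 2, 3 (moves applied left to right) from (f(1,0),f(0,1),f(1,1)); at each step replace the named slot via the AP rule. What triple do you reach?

start (-3,5,7) = (f(1,0),f(0,1),f(1,1))
replace slot 2: 2·((-3)+7) − 5 = 3 → (-3,3,7)
replace slot 3: 2·((-3)+3) − 7 = -7 → (-3,3,-7)

-3,3,-7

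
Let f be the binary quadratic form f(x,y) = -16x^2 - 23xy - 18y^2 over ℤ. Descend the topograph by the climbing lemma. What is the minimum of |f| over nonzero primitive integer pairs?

translate: b→-9 (≡23 mod 32), so (16,23,18)→(16,-9,11)
flip: (16,-9,11)→(11,9,16)
reduced (well bottom): (11,9,16) with a≤c, −a<b≤a
well minimum |f| = |-11| = 11 (negative-definite)

11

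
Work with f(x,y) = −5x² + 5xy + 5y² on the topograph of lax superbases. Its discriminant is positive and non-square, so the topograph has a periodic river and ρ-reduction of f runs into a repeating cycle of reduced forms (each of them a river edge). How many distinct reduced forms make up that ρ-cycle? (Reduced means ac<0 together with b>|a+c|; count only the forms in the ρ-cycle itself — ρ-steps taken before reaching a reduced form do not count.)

D = 125, ⌊√D⌋ = 11
river: ρ → (5,5,-5)
river: ρ → (-5,5,5)
ρ-cycle length = 2 (tail of 0 descent steps not counted)

2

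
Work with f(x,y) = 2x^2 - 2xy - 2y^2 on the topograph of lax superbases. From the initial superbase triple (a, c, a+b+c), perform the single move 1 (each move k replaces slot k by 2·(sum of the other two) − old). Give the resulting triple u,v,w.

start (2,-2,-2) = (f(1,0),f(0,1),f(1,1))
replace slot 1: 2·((-2)+(-2)) − 2 = -10 → (-10,-2,-2)

-10,-2,-2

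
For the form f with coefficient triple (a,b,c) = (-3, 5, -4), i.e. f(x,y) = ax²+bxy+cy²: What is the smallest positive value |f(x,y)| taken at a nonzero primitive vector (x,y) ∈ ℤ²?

translate: b→1 (≡-5 mod 6), so (3,-5,4)→(3,1,2)
flip: (3,1,2)→(2,-1,3)
reduced (well bottom): (2,-1,3) with a≤c, −a<b≤a
well minimum |f| = |-2| = 2 (negative-definite)

2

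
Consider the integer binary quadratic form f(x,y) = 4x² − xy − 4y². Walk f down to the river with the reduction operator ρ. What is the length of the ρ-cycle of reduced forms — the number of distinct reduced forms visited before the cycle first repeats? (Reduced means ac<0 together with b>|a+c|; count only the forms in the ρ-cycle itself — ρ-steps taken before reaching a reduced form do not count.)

D = 65, ⌊√D⌋ = 8
descent: ρ → (-4,1,4)  [lands on river]
river: ρ → (4,7,-1)
river: ρ → (-1,7,4)
river: ρ → (4,1,-4)
river: ρ → (-4,7,1)
river: ρ → (1,7,-4)
ρ-cycle length = 6 (tail of 1 descent step not counted)

6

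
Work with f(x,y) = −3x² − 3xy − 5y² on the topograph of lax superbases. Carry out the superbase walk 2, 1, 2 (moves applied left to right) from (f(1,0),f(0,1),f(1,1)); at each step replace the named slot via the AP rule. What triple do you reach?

start (-3,-5,-11) = (f(1,0),f(0,1),f(1,1))
replace slot 2: 2·((-3)+(-11)) − (-5) = -23 → (-3,-23,-11)
replace slot 1: 2·((-23)+(-11)) − (-3) = -65 → (-65,-23,-11)
replace slot 2: 2·((-65)+(-11)) − (-23) = -129 → (-65,-129,-11)

-65,-129,-11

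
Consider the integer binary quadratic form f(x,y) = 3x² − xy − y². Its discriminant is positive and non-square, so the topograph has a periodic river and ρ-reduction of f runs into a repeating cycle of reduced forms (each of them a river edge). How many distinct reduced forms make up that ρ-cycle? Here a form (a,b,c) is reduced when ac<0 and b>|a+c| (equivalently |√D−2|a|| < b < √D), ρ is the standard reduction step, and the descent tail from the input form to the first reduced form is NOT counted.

D = 13, ⌊√D⌋ = 3
descent: ρ → (-1,3,1)  [lands on river]
river: ρ → (1,3,-1)
ρ-cycle length = 2 (tail of 1 descent step not counted)

2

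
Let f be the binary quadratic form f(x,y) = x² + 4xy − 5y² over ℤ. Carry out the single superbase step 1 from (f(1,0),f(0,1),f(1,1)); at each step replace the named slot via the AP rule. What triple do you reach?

start (1,-5,0) = (f(1,0),f(0,1),f(1,1))
replace slot 1: 2·((-5)+0) − 1 = -11 → (-11,-5,0)

-11,-5,0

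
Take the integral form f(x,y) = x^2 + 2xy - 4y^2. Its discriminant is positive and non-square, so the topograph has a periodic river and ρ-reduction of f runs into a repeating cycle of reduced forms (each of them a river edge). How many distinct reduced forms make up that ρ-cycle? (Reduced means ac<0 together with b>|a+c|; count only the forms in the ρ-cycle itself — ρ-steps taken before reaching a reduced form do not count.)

D = 20, ⌊√D⌋ = 4
descent: ρ → (-4,-2,1)
descent: ρ → (1,4,-1)  [lands on river]
river: ρ → (-1,4,1)
ρ-cycle length = 2 (tail of 2 descent steps not counted)

2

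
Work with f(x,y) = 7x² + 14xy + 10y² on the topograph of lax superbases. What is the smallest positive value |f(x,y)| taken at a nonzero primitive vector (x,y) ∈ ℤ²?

translate: b→0 (≡14 mod 14), so (7,14,10)→(7,0,3)
flip: (7,0,3)→(3,0,7)
reduced (well bottom): (3,0,7) with a≤c, −a<b≤a
well minimum = a = 3

3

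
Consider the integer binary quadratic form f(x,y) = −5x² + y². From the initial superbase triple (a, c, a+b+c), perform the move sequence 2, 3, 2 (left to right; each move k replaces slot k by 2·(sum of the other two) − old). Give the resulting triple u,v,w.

start (-5,1,-4) = (f(1,0),f(0,1),f(1,1))
replace slot 2: 2·((-5)+(-4)) − 1 = -19 → (-5,-19,-4)
replace slot 3: 2·((-5)+(-19)) − (-4) = -44 → (-5,-19,-44)
replace slot 2: 2·((-5)+(-44)) − (-19) = -79 → (-5,-79,-44)

-5,-79,-44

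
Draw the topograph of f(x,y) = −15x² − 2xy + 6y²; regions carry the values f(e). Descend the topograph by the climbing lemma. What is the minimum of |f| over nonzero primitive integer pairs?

descent: ρ → (6,14,-7)  [lands on river]
river: ρ → (-7,14,6)
river: ρ → (6,10,-11)
river: ρ → (-11,12,5)
river: ρ → (5,18,-2)
river: ρ → (-2,18,5)
river: ρ → (5,12,-11)
river: ρ → (-11,10,6)
closes: descent 1, river 8
min |a| on river = 2

2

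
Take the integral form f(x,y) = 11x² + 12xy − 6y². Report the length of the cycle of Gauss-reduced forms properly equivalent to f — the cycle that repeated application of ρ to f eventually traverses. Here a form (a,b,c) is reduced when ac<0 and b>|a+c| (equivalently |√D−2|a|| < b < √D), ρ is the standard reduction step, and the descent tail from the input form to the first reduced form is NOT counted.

D = 408, ⌊√D⌋ = 20
river: ρ → (-6,12,11)
river: ρ → (11,10,-7)
river: ρ → (-7,18,3)
river: ρ → (3,18,-7)
river: ρ → (-7,10,11)
river: ρ → (11,12,-6)
ρ-cycle length = 6 (tail of 0 descent steps not counted)

6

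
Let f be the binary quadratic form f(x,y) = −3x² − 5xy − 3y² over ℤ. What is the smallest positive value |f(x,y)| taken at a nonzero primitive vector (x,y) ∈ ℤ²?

translate: b→-1 (≡5 mod 6), so (3,5,3)→(3,-1,1)
flip: (3,-1,1)→(1,1,3)
reduced (well bottom): (1,1,3) with a≤c, −a<b≤a
well minimum |f| = |-1| = 1 (negative-definite)

1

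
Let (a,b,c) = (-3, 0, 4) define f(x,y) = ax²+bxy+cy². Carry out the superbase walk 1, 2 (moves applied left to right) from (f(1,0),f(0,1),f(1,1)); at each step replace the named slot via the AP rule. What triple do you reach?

start (-3,4,1) = (f(1,0),f(0,1),f(1,1))
replace slot 1: 2·(4+1) − (-3) = 13 → (13,4,1)
replace slot 2: 2·(13+1) − 4 = 24 → (13,24,1)

13,24,1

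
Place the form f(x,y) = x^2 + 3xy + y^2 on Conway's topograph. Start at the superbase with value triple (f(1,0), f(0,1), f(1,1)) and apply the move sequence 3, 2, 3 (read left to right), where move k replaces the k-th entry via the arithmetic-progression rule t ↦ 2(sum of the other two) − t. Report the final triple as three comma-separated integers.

start (1,1,5) = (f(1,0),f(0,1),f(1,1))
replace slot 3: 2·(1+1) − 5 = -1 → (1,1,-1)
replace slot 2: 2·(1+(-1)) − 1 = -1 → (1,-1,-1)
replace slot 3: 2·(1+(-1)) − (-1) = 1 → (1,-1,1)

1,-1,1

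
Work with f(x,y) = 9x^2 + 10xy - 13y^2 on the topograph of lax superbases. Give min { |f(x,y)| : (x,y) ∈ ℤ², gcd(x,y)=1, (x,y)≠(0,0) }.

river: ρ → (-13,16,6)
river: ρ → (6,20,-7)
river: ρ → (-7,22,3)
river: ρ → (3,20,-14)
river: ρ → (-14,8,9)
river: ρ → (9,10,-13)
closes: descent 0, river 6
min |a| on river = 3

3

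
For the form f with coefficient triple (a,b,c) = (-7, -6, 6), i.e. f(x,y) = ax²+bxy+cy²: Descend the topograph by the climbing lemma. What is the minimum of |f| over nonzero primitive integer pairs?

descent: ρ → (6,6,-7)  [lands on river]
river: ρ → (-7,8,5)
river: ρ → (5,12,-3)
river: ρ → (-3,12,5)
river: ρ → (5,8,-7)
river: ρ → (-7,6,6)
closes: descent 1, river 6
min |a| on river = 3

3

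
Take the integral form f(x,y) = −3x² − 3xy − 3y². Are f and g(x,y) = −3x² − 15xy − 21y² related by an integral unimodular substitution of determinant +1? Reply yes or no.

D₁ = -27, D₂ = -27
f is negative-definite; reduce −f:
−f: reduced (well bottom): (3,3,3) with a≤c, −a<b≤a
flip sign back: reduced form of f is (-3,-3,-3)
g is negative-definite; reduce −g:
−g: translate: b→3 (≡15 mod 6), so (3,15,21)→(3,3,3)
−g: reduced (well bottom): (3,3,3) with a≤c, −a<b≤a
flip sign back: reduced form of g is (-3,-3,-3)
reduced forms (-3, -3, -3) vs (-3, -3, -3) ⇒ equivalent

yes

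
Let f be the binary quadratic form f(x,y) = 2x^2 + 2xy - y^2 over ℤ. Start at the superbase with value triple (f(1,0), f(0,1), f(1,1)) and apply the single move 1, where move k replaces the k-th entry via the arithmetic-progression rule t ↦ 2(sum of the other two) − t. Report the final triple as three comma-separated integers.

start (2,-1,3) = (f(1,0),f(0,1),f(1,1))
replace slot 1: 2·((-1)+3) − 2 = 2 → (2,-1,3)

2,-1,3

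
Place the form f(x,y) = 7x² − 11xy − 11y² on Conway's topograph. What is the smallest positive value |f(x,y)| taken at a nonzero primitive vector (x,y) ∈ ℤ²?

descent: ρ → (-11,11,7)  [lands on river]
river: ρ → (7,17,-5)
river: ρ → (-5,13,13)
river: ρ → (13,13,-5)
river: ρ → (-5,17,7)
river: ρ → (7,11,-11)
closes: descent 1, river 6
min |a| on river = 5

5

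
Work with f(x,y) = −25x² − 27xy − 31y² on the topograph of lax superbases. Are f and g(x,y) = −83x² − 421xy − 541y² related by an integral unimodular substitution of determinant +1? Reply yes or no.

D₁ = -2371, D₂ = -2371
f is negative-definite; reduce −f:
−f: translate: b→-23 (≡27 mod 50), so (25,27,31)→(25,-23,29)
−f: reduced (well bottom): (25,-23,29) with a≤c, −a<b≤a
flip sign back: reduced form of f is (-25,23,-29)
g is negative-definite; reduce −g:
−g: translate: b→-77 (≡421 mod 166), so (83,421,541)→(83,-77,25)
−g: flip: (83,-77,25)→(25,77,83)
−g: translate: b→-23 (≡77 mod 50), so (25,77,83)→(25,-23,29)
−g: reduced (well bottom): (25,-23,29) with a≤c, −a<b≤a
flip sign back: reduced form of g is (-25,23,-29)
reduced forms (-25, 23, -29) vs (-25, 23, -29) ⇒ equivalent

yes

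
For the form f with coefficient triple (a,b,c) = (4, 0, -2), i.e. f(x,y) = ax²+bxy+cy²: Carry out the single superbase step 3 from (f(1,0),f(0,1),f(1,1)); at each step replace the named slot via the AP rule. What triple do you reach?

start (4,-2,2) = (f(1,0),f(0,1),f(1,1))
replace slot 3: 2·(4+(-2)) − 2 = 2 → (4,-2,2)

4,-2,2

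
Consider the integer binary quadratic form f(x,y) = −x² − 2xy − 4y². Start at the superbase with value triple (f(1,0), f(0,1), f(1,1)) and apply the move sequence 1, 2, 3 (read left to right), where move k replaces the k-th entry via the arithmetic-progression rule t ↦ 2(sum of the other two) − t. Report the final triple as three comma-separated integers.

start (-1,-4,-7) = (f(1,0),f(0,1),f(1,1))
replace slot 1: 2·((-4)+(-7)) − (-1) = -21 → (-21,-4,-7)
replace slot 2: 2·((-21)+(-7)) − (-4) = -52 → (-21,-52,-7)
replace slot 3: 2·((-21)+(-52)) − (-7) = -139 → (-21,-52,-139)

-21,-52,-139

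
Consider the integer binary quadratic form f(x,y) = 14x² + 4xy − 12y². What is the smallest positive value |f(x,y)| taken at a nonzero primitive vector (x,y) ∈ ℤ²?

river: ρ → (-12,20,6)
river: ρ → (6,16,-18)
river: ρ → (-18,20,4)
river: ρ → (4,20,-18)
river: ρ → (-18,16,6)
river: ρ → (6,20,-12)
river: ρ → (-12,4,14)
river: ρ → (14,24,-2)
river: ρ → (-2,24,14)
river: ρ → (14,4,-12)
closes: descent 0, river 10
min |a| on river = 2

2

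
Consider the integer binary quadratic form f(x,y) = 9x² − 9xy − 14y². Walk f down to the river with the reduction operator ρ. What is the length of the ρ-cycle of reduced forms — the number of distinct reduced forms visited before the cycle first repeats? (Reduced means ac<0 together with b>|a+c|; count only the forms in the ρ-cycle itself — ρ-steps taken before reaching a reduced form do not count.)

D = 585, ⌊√D⌋ = 24
descent: ρ → (-14,9,9)  [lands on river]
river: ρ → (9,9,-14)
river: ρ → (-14,19,4)
river: ρ → (4,21,-9)
river: ρ → (-9,15,10)
river: ρ → (10,5,-14)
river: ρ → (-14,23,1)
river: ρ → (1,23,-14)
river: ρ → (-14,5,10)
river: ρ → (10,15,-9)
river: ρ → (-9,21,4)
river: ρ → (4,19,-14)
ρ-cycle length = 12 (tail of 1 descent step not counted)

12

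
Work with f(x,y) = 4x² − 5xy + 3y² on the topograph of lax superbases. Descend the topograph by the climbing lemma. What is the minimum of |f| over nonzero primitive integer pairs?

translate: b→3 (≡-5 mod 8), so (4,-5,3)→(4,3,2)
flip: (4,3,2)→(2,-3,4)
translate: b→1 (≡-3 mod 4), so (2,-3,4)→(2,1,3)
reduced (well bottom): (2,1,3) with a≤c, −a<b≤a
well minimum = a = 2

2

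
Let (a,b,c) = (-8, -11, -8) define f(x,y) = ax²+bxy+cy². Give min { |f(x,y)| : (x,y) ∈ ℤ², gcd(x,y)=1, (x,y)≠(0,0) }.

translate: b→-5 (≡11 mod 16), so (8,11,8)→(8,-5,5)
flip: (8,-5,5)→(5,5,8)
reduced (well bottom): (5,5,8) with a≤c, −a<b≤a
well minimum |f| = |-5| = 5 (negative-definite)

5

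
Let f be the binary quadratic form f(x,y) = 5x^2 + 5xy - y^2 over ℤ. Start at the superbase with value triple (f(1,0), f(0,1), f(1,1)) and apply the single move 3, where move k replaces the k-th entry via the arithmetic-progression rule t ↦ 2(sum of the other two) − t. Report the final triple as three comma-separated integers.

start (5,-1,9) = (f(1,0),f(0,1),f(1,1))
replace slot 3: 2·(5+(-1)) − 9 = -1 → (5,-1,-1)

5,-1,-1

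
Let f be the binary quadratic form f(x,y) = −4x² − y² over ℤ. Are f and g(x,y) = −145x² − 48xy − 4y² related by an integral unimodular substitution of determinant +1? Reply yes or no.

D₁ = -16, D₂ = -16
f is negative-definite; reduce −f:
−f: flip: (4,0,1)→(1,0,4)
−f: reduced (well bottom): (1,0,4) with a≤c, −a<b≤a
flip sign back: reduced form of f is (-1,0,-4)
g is negative-definite; reduce −g:
−g: flip: (145,48,4)→(4,-48,145)
−g: translate: b→0 (≡-48 mod 8), so (4,-48,145)→(4,0,1)
−g: flip: (4,0,1)→(1,0,4)
−g: reduced (well bottom): (1,0,4) with a≤c, −a<b≤a
flip sign back: reduced form of g is (-1,0,-4)
reduced forms (-1, 0, -4) vs (-1, 0, -4) ⇒ equivalent

yes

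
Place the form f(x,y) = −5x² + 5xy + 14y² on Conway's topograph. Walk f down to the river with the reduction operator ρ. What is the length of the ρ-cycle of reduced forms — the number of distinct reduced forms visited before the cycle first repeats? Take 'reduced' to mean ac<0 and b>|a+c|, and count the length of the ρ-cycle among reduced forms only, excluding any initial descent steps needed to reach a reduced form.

D = 305, ⌊√D⌋ = 17
descent: ρ → (14,-5,-5)
descent: ρ → (-5,15,4)  [lands on river]
river: ρ → (4,17,-1)
river: ρ → (-1,17,4)
river: ρ → (4,15,-5)
ρ-cycle length = 4 (tail of 2 descent steps not counted)

4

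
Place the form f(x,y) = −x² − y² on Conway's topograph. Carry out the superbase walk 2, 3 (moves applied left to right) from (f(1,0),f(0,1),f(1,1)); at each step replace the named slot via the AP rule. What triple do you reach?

start (-1,-1,-2) = (f(1,0),f(0,1),f(1,1))
replace slot 2: 2·((-1)+(-2)) − (-1) = -5 → (-1,-5,-2)
replace slot 3: 2·((-1)+(-5)) − (-2) = -10 → (-1,-5,-10)

-1,-5,-10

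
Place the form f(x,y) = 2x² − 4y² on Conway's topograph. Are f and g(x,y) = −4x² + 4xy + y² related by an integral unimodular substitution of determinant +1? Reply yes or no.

D₁ = 32, D₂ = 32
river cycle of f (length 2): (2, 4, -2), (-2, 4, 2)
river cycle of g (length 2): (1, 4, -4), (-4, 4, 1)
cycles differ ⇒ inequivalent

no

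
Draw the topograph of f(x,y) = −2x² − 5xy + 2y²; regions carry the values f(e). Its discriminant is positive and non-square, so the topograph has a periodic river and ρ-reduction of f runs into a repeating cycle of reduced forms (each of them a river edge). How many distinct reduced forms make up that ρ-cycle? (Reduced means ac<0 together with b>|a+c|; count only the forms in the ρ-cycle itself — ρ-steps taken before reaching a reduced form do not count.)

D = 41, ⌊√D⌋ = 6
descent: ρ → (2,5,-2)  [lands on river]
river: ρ → (-2,3,4)
river: ρ → (4,5,-1)
river: ρ → (-1,5,4)
river: ρ → (4,3,-2)
river: ρ → (-2,5,2)
river: ρ → (2,3,-4)
river: ρ → (-4,5,1)
river: ρ → (1,5,-4)
river: ρ → (-4,3,2)
ρ-cycle length = 10 (tail of 1 descent step not counted)

10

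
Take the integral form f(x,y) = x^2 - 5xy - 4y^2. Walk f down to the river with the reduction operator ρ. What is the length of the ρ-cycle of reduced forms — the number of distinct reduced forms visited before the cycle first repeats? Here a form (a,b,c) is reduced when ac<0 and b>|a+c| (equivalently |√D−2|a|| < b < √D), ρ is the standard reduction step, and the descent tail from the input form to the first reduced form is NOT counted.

D = 41, ⌊√D⌋ = 6
descent: ρ → (-4,5,1)  [lands on river]
river: ρ → (1,5,-4)
river: ρ → (-4,3,2)
river: ρ → (2,5,-2)
river: ρ → (-2,3,4)
river: ρ → (4,5,-1)
river: ρ → (-1,5,4)
river: ρ → (4,3,-2)
river: ρ → (-2,5,2)
river: ρ → (2,3,-4)
ρ-cycle length = 10 (tail of 1 descent step not counted)

10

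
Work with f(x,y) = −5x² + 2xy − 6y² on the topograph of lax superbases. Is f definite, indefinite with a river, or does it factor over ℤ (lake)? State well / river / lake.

D = b²−4ac = 2² − 4·(-5)·(-6) = -116
D < 0 ⇒ definite ⇒ every region one sign ⇒ single well

well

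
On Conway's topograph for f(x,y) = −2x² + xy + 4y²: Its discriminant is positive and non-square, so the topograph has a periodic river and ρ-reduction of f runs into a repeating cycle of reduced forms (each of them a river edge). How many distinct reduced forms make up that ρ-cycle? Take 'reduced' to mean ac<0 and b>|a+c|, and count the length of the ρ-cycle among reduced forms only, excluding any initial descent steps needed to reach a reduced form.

D = 33, ⌊√D⌋ = 5
descent: ρ → (4,-1,-2)
descent: ρ → (-2,5,1)  [lands on river]
river: ρ → (1,5,-2)
river: ρ → (-2,3,3)
river: ρ → (3,3,-2)
ρ-cycle length = 4 (tail of 2 descent steps not counted)

4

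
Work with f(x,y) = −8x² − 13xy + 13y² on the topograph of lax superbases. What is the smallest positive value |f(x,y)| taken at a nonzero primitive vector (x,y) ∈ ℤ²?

descent: ρ → (13,13,-8)  [lands on river]
river: ρ → (-8,19,7)
river: ρ → (7,23,-2)
river: ρ → (-2,21,18)
river: ρ → (18,15,-5)
river: ρ → (-5,15,18)
river: ρ → (18,21,-2)
river: ρ → (-2,23,7)
river: ρ → (7,19,-8)
river: ρ → (-8,13,13)
closes: descent 1, river 10
min |a| on river = 2

2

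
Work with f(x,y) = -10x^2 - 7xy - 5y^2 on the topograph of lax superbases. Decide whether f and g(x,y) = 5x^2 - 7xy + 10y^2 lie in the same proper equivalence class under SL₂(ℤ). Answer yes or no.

D₁ = -151, D₂ = -151
f is negative-definite; reduce −f:
−f: flip: (10,7,5)→(5,-7,10)
−f: translate: b→3 (≡-7 mod 10), so (5,-7,10)→(5,3,8)
−f: reduced (well bottom): (5,3,8) with a≤c, −a<b≤a
flip sign back: reduced form of f is (-5,-3,-8)
g: translate: b→3 (≡-7 mod 10), so (5,-7,10)→(5,3,8)
g: reduced (well bottom): (5,3,8) with a≤c, −a<b≤a
reduced forms (-5, -3, -8) vs (5, 3, 8) ⇒ inequivalent

no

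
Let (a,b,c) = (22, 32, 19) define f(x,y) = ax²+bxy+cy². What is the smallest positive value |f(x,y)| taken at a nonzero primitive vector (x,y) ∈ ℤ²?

translate: b→-12 (≡32 mod 44), so (22,32,19)→(22,-12,9)
flip: (22,-12,9)→(9,12,22)
translate: b→-6 (≡12 mod 18), so (9,12,22)→(9,-6,19)
reduced (well bottom): (9,-6,19) with a≤c, −a<b≤a
well minimum = a = 9

9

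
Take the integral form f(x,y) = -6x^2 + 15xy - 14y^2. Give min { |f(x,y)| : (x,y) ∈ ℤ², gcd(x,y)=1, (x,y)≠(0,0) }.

translate: b→-3 (≡-15 mod 12), so (6,-15,14)→(6,-3,5)
flip: (6,-3,5)→(5,3,6)
reduced (well bottom): (5,3,6) with a≤c, −a<b≤a
well minimum |f| = |-5| = 5 (negative-definite)

5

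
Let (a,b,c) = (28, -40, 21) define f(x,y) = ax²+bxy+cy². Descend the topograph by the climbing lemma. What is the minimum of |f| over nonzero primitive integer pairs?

translate: b→16 (≡-40 mod 56), so (28,-40,21)→(28,16,9)
flip: (28,16,9)→(9,-16,28)
translate: b→2 (≡-16 mod 18), so (9,-16,28)→(9,2,21)
reduced (well bottom): (9,2,21) with a≤c, −a<b≤a
well minimum = a = 9

9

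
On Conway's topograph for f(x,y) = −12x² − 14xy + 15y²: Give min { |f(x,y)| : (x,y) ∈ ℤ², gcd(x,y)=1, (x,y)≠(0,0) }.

descent: ρ → (15,14,-12)  [lands on river]
river: ρ → (-12,10,17)
river: ρ → (17,24,-5)
river: ρ → (-5,26,12)
river: ρ → (12,22,-9)
river: ρ → (-9,14,20)
river: ρ → (20,26,-3)
river: ρ → (-3,28,11)
river: ρ → (11,16,-15)
river: ρ → (-15,14,12)
river: ρ → (12,10,-17)
river: ρ → (-17,24,5)
river: ρ → (5,26,-12)
river: ρ → (-12,22,9)
river: ρ → (9,14,-20)
river: ρ → (-20,26,3)
river: ρ → (3,28,-11)
river: ρ → (-11,16,15)
closes: descent 1, river 18
min |a| on river = 3

3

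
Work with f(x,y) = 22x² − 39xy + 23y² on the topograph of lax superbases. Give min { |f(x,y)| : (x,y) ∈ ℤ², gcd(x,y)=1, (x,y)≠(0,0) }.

translate: b→5 (≡-39 mod 44), so (22,-39,23)→(22,5,6)
flip: (22,5,6)→(6,-5,22)
reduced (well bottom): (6,-5,22) with a≤c, −a<b≤a
well minimum = a = 6

6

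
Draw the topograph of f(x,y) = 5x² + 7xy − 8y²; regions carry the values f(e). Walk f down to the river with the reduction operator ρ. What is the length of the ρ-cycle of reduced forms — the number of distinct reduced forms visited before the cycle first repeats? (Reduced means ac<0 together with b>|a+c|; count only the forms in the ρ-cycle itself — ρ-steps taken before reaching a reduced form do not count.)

D = 209, ⌊√D⌋ = 14
river: ρ → (-8,9,4)
river: ρ → (4,7,-10)
river: ρ → (-10,13,1)
river: ρ → (1,13,-10)
river: ρ → (-10,7,4)
river: ρ → (4,9,-8)
river: ρ → (-8,7,5)
river: ρ → (5,13,-2)
river: ρ → (-2,11,11)
river: ρ → (11,11,-2)
river: ρ → (-2,13,5)
river: ρ → (5,7,-8)
ρ-cycle length = 12 (tail of 0 descent steps not counted)

12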